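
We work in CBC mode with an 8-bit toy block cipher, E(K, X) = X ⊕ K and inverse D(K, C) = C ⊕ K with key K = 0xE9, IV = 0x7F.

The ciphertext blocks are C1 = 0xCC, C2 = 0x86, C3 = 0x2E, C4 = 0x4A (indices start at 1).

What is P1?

P1 = 0x5A

CBC decryption: P_i = D(K, C_i) ⊕ C_{i−1}, with C_{0} = IV.
P1: D(K, 0xCC) = 0x25; 0x25 ⊕ 0x7F = 0x5A.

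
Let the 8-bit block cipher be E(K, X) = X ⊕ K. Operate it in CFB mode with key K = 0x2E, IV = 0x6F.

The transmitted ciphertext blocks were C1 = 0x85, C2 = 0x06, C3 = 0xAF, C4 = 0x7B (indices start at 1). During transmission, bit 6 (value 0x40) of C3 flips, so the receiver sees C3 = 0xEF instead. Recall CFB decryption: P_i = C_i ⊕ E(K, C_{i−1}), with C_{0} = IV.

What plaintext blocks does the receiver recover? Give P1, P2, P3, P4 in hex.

Only C3 changed, to 0xEF. In CFB, a change in C_i flips the same bit in P_i and garbles P_{i+1}. Decrypting the received ciphertext:
P1: E(K, 0x6F) = 0x41; 0x85 ⊕ 0x41 = 0xC4.
P2: E(K, 0x85) = 0xAB; 0x06 ⊕ 0xAB = 0xAD.
P3: E(K, 0x06) = 0x28; 0xEF ⊕ 0x28 = 0xC7.
P4: E(K, 0xEF) = 0xC1; 0x7B ⊕ 0xC1 = 0xBA.
Blocks that differ from the original plaintext: P3, P4.

P1 = 0xC4, P2 = 0xAD, P3 = 0xC7, P4 = 0xBA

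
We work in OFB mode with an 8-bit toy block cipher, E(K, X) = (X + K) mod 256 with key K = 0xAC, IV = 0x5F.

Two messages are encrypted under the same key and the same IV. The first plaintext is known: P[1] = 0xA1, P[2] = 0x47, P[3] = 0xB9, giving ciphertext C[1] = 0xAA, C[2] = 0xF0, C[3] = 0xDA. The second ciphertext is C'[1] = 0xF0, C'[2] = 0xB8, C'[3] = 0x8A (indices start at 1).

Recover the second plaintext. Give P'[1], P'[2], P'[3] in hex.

P'[1] = 0xFB, P'[2] = 0x0F, P'[3] = 0xE9

In OFB with a reused IV, both messages share the same keystream S_i, so C_i ⊕ C'_i = P_i ⊕ P'_i and thus P'_i = P_i ⊕ C_i ⊕ C'_i.
P'[1]: 0xA1 ⊕ 0xAA ⊕ 0xF0 = 0xFB.
P'[2]: 0x47 ⊕ 0xF0 ⊕ 0xB8 = 0x0F.
P'[3]: 0xB9 ⊕ 0xDA ⊕ 0x8A = 0xE9.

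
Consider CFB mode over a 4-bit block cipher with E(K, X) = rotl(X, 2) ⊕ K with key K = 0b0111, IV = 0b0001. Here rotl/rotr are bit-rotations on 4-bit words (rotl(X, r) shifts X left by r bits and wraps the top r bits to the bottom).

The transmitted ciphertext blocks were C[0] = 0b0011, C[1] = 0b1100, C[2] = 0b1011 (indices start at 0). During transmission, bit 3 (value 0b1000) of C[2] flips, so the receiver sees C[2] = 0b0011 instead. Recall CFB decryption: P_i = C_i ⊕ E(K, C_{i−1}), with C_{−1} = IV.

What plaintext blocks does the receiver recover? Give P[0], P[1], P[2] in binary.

P[0] = 0b0000, P[1] = 0b0111, P[2] = 0b0111

Only C[2] changed, to 0b0011. In CFB, a change in C_i flips the same bit in P_i and garbles P_{i+1}. Decrypting the received ciphertext:
P[0]: E(K, 0b0001) = 0b0011; 0b0011 ⊕ 0b0011 = 0b0000.
P[1]: E(K, 0b0011) = 0b1011; 0b1100 ⊕ 0b1011 = 0b0111.
P[2]: E(K, 0b1100) = 0b0100; 0b0011 ⊕ 0b0100 = 0b0111.
Blocks that differ from the original plaintext: P[2].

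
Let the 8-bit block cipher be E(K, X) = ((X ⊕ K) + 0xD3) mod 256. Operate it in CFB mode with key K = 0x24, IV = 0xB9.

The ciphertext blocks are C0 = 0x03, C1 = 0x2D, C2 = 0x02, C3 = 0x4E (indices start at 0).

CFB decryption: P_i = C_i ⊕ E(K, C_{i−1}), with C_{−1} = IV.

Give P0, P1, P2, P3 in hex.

P0: E(K, 0xB9) = 0x70; 0x03 ⊕ 0x70 = 0x73.
P1: E(K, 0x03) = 0xFA; 0x2D ⊕ 0xFA = 0xD7.
P2: E(K, 0x2D) = 0xDC; 0x02 ⊕ 0xDC = 0xDE.
P3: E(K, 0x02) = 0xF9; 0x4E ⊕ 0xF9 = 0xB7.

P0 = 0x73, P1 = 0xD7, P2 = 0xDE, P3 = 0xB7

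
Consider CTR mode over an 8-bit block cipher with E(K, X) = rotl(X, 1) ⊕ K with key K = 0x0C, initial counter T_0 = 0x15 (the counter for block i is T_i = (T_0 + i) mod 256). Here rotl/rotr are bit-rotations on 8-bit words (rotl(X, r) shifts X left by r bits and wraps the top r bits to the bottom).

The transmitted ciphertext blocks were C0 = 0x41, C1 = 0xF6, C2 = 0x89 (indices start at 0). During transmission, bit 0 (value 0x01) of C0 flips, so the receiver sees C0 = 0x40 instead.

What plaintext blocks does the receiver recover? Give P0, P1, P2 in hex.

CTR decryption: S_i = E(K, T_i) where T_i is the counter for block i; P_i = C_i ⊕ S_i.
Only C0 changed, to 0x40. In CTR, a change in C_i flips the same bit in P_i only; the keystream is unaffected. Decrypting the received ciphertext:
P0: T = 0x15, S = E(K, T) = 0x26; 0x40 ⊕ 0x26 = 0x66.
P1: T = 0x16, S = E(K, T) = 0x20; 0xF6 ⊕ 0x20 = 0xD6.
P2: T = 0x17, S = E(K, T) = 0x22; 0x89 ⊕ 0x22 = 0xAB.
Blocks that differ from the original plaintext: P0.

P0 = 0x66, P1 = 0xD6, P2 = 0xAB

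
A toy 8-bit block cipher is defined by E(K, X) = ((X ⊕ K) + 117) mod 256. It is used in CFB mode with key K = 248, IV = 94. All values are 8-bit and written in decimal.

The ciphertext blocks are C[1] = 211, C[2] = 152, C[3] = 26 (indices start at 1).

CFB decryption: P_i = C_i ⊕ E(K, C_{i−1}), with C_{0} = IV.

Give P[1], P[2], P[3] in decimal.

P[1]: E(K, 94) = 27; 211 ⊕ 27 = 200.
P[2]: E(K, 211) = 160; 152 ⊕ 160 = 56.
P[3]: E(K, 152) = 213; 26 ⊕ 213 = 207.

P[1] = 200, P[2] = 56, P[3] = 207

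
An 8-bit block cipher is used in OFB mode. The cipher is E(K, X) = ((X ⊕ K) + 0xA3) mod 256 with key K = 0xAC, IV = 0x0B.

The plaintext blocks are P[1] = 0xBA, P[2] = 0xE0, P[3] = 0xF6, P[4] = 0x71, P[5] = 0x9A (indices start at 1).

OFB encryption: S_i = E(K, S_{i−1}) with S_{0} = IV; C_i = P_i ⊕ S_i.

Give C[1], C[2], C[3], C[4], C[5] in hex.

C[1] = 0xF0, C[2] = 0x69, C[3] = 0x3E, C[4] = 0x76, C[5] = 0xD4

C[1]: S = E(K, 0x0B) = 0x4A; 0xBA ⊕ 0x4A = 0xF0.
C[2]: S = E(K, 0x4A) = 0x89; 0xE0 ⊕ 0x89 = 0x69.
C[3]: S = E(K, 0x89) = 0xC8; 0xF6 ⊕ 0xC8 = 0x3E.
C[4]: S = E(K, 0xC8) = 0x07; 0x71 ⊕ 0x07 = 0x76.
C[5]: S = E(K, 0x07) = 0x4E; 0x9A ⊕ 0x4E = 0xD4.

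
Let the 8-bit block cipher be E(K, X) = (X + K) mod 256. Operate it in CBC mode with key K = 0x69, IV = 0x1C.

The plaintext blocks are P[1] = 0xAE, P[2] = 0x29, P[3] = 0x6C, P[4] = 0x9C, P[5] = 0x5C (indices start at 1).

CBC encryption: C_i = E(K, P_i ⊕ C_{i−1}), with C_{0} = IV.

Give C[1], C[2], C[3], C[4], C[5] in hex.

C[1]: P[1] ⊕ 0x1C = 0xB2; E(K, 0xB2) = 0x1B.
C[2]: P[2] ⊕ 0x1B = 0x32; E(K, 0x32) = 0x9B.
C[3]: P[3] ⊕ 0x9B = 0xF7; E(K, 0xF7) = 0x60.
C[4]: P[4] ⊕ 0x60 = 0xFC; E(K, 0xFC) = 0x65.
C[5]: P[5] ⊕ 0x65 = 0x39; E(K, 0x39) = 0xA2.

C[1] = 0x1B, C[2] = 0x9B, C[3] = 0x60, C[4] = 0x65, C[5] = 0xA2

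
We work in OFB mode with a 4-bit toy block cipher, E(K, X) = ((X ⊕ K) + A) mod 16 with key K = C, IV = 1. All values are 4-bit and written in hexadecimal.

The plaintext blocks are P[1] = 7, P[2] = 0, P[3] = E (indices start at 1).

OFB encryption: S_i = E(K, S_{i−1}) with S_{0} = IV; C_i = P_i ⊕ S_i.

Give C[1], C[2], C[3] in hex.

C[1]: S = E(K, 1) = 7; 7 ⊕ 7 = 0.
C[2]: S = E(K, 7) = 5; 0 ⊕ 5 = 5.
C[3]: S = E(K, 5) = 3; E ⊕ 3 = D.

C[1] = 0, C[2] = 5, C[3] = D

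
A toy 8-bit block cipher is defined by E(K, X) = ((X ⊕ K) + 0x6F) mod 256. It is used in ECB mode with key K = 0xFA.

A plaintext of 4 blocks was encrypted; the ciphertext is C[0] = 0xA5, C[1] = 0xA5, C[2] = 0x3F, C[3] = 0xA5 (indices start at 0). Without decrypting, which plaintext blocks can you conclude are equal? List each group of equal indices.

ECB encrypts each block independently with the same key, so equal ciphertext blocks imply equal plaintext blocks.
C[0] = C[1] = C[3] = 0xA5, so P[0] = P[1] = P[3].

P[0] = P[1] = P[3]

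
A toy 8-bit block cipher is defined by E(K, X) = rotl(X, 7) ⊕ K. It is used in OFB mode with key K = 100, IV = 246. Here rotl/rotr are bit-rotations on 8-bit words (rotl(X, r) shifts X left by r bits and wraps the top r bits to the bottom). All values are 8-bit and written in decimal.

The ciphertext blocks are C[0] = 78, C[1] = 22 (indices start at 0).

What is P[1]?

OFB decryption: S_i = E(K, S_{i−1}) with S_{−1} = IV; P_i = C_i ⊕ S_i.
P[0]: S = E(K, 246) = 31; 78 ⊕ 31 = 81.
P[1]: S = E(K, 31) = 235; 22 ⊕ 235 = 253.

P[1] = 253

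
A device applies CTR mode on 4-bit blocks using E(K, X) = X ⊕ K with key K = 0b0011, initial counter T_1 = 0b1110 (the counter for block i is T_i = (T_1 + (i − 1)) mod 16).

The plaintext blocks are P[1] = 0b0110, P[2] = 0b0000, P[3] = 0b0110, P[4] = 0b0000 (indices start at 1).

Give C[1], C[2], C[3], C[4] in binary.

C[1] = 0b1011, C[2] = 0b1100, C[3] = 0b0101, C[4] = 0b0010

CTR encryption: S_i = E(K, T_i) where T_i is the counter for block i; C_i = P_i ⊕ S_i.
C[1]: T = 0b1110, S = E(K, T) = 0b1101; 0b0110 ⊕ 0b1101 = 0b1011.
C[2]: T = 0b1111, S = E(K, T) = 0b1100; 0b0000 ⊕ 0b1100 = 0b1100.
C[3]: T = 0b0000, S = E(K, T) = 0b0011; 0b0110 ⊕ 0b0011 = 0b0101.
C[4]: T = 0b0001, S = E(K, T) = 0b0010; 0b0000 ⊕ 0b0010 = 0b0010.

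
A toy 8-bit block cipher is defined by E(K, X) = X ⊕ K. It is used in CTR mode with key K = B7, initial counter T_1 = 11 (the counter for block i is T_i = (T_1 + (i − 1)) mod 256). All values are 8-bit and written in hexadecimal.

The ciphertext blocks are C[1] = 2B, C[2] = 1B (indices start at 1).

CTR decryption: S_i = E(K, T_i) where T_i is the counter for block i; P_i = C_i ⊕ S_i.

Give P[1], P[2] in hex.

P[1]: T = 11, S = E(K, T) = A6; 2B ⊕ A6 = 8D.
P[2]: T = 12, S = E(K, T) = A5; 1B ⊕ A5 = BE.

P[1] = 8D, P[2] = BE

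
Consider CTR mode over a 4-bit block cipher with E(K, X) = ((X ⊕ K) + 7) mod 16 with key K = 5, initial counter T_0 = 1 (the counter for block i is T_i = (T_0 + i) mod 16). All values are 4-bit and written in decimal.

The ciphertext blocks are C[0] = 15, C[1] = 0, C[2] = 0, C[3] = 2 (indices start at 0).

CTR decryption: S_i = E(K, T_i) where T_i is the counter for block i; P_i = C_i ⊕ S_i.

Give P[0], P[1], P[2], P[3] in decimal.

P[0]: T = 1, S = E(K, T) = 11; 15 ⊕ 11 = 4.
P[1]: T = 2, S = E(K, T) = 14; 0 ⊕ 14 = 14.
P[2]: T = 3, S = E(K, T) = 13; 0 ⊕ 13 = 13.
P[3]: T = 4, S = E(K, T) = 8; 2 ⊕ 8 = 10.

P[0] = 4, P[1] = 14, P[2] = 13, P[3] = 10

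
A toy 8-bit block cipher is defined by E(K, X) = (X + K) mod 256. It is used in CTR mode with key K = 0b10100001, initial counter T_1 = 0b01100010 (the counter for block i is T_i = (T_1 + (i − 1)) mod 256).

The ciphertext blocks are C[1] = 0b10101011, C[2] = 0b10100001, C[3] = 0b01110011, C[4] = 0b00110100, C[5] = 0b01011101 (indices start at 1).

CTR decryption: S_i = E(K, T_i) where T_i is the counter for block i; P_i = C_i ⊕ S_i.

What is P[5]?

P[5]: T = 0b01100110, S = E(K, T) = 0b00000111; 0b01011101 ⊕ 0b00000111 = 0b01011010.

P[5] = 0b01011010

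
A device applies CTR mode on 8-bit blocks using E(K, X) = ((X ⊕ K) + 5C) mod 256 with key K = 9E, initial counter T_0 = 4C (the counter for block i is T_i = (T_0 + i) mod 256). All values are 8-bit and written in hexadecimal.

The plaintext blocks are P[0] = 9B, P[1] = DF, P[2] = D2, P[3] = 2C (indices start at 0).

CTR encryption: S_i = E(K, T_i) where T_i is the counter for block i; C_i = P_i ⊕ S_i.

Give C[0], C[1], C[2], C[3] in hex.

C[0] = B5, C[1] = F0, C[2] = FE, C[3] = 01

C[0]: T = 4C, S = E(K, T) = 2E; 9B ⊕ 2E = B5.
C[1]: T = 4D, S = E(K, T) = 2F; DF ⊕ 2F = F0.
C[2]: T = 4E, S = E(K, T) = 2C; D2 ⊕ 2C = FE.
C[3]: T = 4F, S = E(K, T) = 2D; 2C ⊕ 2D = 01.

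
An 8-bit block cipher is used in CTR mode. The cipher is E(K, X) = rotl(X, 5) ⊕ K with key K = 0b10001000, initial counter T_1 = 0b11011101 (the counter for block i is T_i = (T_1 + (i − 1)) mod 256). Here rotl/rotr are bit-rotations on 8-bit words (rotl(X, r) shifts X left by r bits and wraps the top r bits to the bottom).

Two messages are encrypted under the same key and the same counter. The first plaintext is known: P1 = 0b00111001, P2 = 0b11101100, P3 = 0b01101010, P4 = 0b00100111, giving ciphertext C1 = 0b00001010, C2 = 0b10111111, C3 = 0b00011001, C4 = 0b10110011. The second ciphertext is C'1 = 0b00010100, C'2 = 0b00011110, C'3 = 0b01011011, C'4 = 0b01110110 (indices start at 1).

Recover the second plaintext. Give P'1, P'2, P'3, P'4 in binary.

P'1 = 0b00100111, P'2 = 0b01001101, P'3 = 0b00101000, P'4 = 0b11100010

In CTR with a reused counter, both messages share the same keystream S_i, so C_i ⊕ C'_i = P_i ⊕ P'_i and thus P'_i = P_i ⊕ C_i ⊕ C'_i.
P'1: 0b00111001 ⊕ 0b00001010 ⊕ 0b00010100 = 0b00100111.
P'2: 0b11101100 ⊕ 0b10111111 ⊕ 0b00011110 = 0b01001101.
P'3: 0b01101010 ⊕ 0b00011001 ⊕ 0b01011011 = 0b00101000.
P'4: 0b00100111 ⊕ 0b10110011 ⊕ 0b01110110 = 0b11100010.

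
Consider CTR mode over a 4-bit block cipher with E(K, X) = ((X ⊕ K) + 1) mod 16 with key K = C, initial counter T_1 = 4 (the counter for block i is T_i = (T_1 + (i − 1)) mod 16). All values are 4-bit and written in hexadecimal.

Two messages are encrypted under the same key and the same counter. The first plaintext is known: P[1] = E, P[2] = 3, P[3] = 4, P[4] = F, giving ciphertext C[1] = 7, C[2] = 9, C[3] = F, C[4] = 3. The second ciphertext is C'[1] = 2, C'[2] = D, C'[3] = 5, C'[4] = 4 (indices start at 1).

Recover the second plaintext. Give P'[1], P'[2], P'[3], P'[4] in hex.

P'[1] = B, P'[2] = 7, P'[3] = E, P'[4] = 8

In CTR with a reused counter, both messages share the same keystream S_i, so C_i ⊕ C'_i = P_i ⊕ P'_i and thus P'_i = P_i ⊕ C_i ⊕ C'_i.
P'[1]: E ⊕ 7 ⊕ 2 = B.
P'[2]: 3 ⊕ 9 ⊕ D = 7.
P'[3]: 4 ⊕ F ⊕ 5 = E.
P'[4]: F ⊕ 3 ⊕ 4 = 8.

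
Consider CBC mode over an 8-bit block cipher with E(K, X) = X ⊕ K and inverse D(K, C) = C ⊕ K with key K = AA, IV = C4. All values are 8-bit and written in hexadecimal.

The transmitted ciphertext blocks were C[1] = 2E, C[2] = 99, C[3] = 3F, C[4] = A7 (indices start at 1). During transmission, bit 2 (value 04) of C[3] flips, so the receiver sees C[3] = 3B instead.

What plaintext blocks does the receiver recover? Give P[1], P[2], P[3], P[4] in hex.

CBC decryption: P_i = D(K, C_i) ⊕ C_{i−1}, with C_{0} = IV.
Only C[3] changed, to 3B. In CBC, a change in C_i garbles P_i and flips the same bit in P_{i+1}. Decrypting the received ciphertext:
P[1]: D(K, 2E) = 84; 84 ⊕ C4 = 40.
P[2]: D(K, 99) = 33; 33 ⊕ 2E = 1D.
P[3]: D(K, 3B) = 91; 91 ⊕ 99 = 08.
P[4]: D(K, A7) = 0D; 0D ⊕ 3B = 36.
Blocks that differ from the original plaintext: P[3], P[4].

P[1] = 40, P[2] = 1D, P[3] = 08, P[4] = 36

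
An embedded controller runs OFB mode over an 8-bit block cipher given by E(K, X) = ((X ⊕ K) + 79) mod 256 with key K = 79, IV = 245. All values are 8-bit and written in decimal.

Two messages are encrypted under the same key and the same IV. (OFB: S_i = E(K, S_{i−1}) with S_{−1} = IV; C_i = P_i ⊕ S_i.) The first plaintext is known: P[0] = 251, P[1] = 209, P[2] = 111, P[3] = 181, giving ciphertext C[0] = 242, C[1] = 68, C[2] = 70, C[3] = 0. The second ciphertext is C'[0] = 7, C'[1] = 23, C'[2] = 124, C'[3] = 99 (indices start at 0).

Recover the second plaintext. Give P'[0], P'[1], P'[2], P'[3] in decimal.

P'[0] = 14, P'[1] = 130, P'[2] = 85, P'[3] = 214

In OFB with a reused IV, both messages share the same keystream S_i, so C_i ⊕ C'_i = P_i ⊕ P'_i and thus P'_i = P_i ⊕ C_i ⊕ C'_i.
P'[0]: 251 ⊕ 242 ⊕ 7 = 14.
P'[1]: 209 ⊕ 68 ⊕ 23 = 130.
P'[2]: 111 ⊕ 70 ⊕ 124 = 85.
P'[3]: 181 ⊕ 0 ⊕ 99 = 214.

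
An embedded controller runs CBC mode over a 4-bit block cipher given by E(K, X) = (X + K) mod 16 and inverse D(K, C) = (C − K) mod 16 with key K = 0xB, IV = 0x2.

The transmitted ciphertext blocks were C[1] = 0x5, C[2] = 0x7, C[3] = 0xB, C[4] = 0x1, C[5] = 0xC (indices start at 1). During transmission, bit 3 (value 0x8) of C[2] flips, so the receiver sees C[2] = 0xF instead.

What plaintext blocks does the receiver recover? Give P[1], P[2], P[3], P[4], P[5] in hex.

P[1] = 0x8, P[2] = 0x1, P[3] = 0xF, P[4] = 0xD, P[5] = 0x0

CBC decryption: P_i = D(K, C_i) ⊕ C_{i−1}, with C_{0} = IV.
Only C[2] changed, to 0xF. In CBC, a change in C_i garbles P_i and flips the same bit in P_{i+1}. Decrypting the received ciphertext:
P[1]: D(K, 0x5) = 0xA; 0xA ⊕ 0x2 = 0x8.
P[2]: D(K, 0xF) = 0x4; 0x4 ⊕ 0x5 = 0x1.
P[3]: D(K, 0xB) = 0x0; 0x0 ⊕ 0xF = 0xF.
P[4]: D(K, 0x1) = 0x6; 0x6 ⊕ 0xB = 0xD.
P[5]: D(K, 0xC) = 0x1; 0x1 ⊕ 0x1 = 0x0.
Blocks that differ from the original plaintext: P[2], P[3].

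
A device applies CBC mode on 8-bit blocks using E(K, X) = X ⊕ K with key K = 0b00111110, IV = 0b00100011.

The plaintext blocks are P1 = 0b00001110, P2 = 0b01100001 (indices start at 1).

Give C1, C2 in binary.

CBC encryption: C_i = E(K, P_i ⊕ C_{i−1}), with C_{0} = IV.
C1: P1 ⊕ 0b00100011 = 0b00101101; E(K, 0b00101101) = 0b00010011.
C2: P2 ⊕ 0b00010011 = 0b01110010; E(K, 0b01110010) = 0b01001100.

C1 = 0b00010011, C2 = 0b01001100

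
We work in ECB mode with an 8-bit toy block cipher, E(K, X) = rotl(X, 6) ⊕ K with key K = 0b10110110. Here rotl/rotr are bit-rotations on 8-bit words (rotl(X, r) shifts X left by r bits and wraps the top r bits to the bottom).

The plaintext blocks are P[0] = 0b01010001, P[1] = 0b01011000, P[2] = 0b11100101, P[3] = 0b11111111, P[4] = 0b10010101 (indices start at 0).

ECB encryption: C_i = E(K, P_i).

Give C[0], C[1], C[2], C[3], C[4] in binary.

C[0] = 0b11100010, C[1] = 0b10100000, C[2] = 0b11001111, C[3] = 0b01001001, C[4] = 0b11010011

C[0]: E(K, 0b01010001) = 0b11100010.
C[1]: E(K, 0b01011000) = 0b10100000.
C[2]: E(K, 0b11100101) = 0b11001111.
C[3]: E(K, 0b11111111) = 0b01001001.
C[4]: E(K, 0b10010101) = 0b11010011.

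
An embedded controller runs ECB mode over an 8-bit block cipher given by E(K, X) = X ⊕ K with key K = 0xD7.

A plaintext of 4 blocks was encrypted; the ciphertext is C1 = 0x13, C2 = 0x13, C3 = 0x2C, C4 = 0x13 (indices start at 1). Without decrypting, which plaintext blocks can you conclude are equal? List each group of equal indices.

ECB encrypts each block independently with the same key, so equal ciphertext blocks imply equal plaintext blocks.
C1 = C2 = C4 = 0x13, so P1 = P2 = P4.

P1 = P2 = P4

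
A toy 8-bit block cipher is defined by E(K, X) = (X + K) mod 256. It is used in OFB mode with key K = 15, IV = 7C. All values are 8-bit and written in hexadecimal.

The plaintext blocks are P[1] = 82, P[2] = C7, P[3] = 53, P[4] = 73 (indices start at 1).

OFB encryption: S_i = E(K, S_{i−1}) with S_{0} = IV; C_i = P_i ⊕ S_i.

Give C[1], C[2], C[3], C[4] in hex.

C[1]: S = E(K, 7C) = 91; 82 ⊕ 91 = 13.
C[2]: S = E(K, 91) = A6; C7 ⊕ A6 = 61.
C[3]: S = E(K, A6) = BB; 53 ⊕ BB = E8.
C[4]: S = E(K, BB) = D0; 73 ⊕ D0 = A3.

C[1] = 13, C[2] = 61, C[3] = E8, C[4] = A3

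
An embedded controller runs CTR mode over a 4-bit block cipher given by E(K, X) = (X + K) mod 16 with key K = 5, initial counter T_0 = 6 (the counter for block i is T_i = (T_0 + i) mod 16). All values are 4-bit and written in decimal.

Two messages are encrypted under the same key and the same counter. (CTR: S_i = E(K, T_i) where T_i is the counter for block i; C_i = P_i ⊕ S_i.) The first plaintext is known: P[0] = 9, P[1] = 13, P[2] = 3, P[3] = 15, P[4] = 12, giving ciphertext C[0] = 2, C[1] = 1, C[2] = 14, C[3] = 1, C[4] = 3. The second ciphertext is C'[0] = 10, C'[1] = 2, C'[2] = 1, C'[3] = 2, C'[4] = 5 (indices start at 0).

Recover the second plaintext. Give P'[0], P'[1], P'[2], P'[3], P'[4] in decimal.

In CTR with a reused counter, both messages share the same keystream S_i, so C_i ⊕ C'_i = P_i ⊕ P'_i and thus P'_i = P_i ⊕ C_i ⊕ C'_i.
P'[0]: 9 ⊕ 2 ⊕ 10 = 1.
P'[1]: 13 ⊕ 1 ⊕ 2 = 14.
P'[2]: 3 ⊕ 14 ⊕ 1 = 12.
P'[3]: 15 ⊕ 1 ⊕ 2 = 12.
P'[4]: 12 ⊕ 3 ⊕ 5 = 10.

P'[0] = 1, P'[1] = 14, P'[2] = 12, P'[3] = 12, P'[4] = 10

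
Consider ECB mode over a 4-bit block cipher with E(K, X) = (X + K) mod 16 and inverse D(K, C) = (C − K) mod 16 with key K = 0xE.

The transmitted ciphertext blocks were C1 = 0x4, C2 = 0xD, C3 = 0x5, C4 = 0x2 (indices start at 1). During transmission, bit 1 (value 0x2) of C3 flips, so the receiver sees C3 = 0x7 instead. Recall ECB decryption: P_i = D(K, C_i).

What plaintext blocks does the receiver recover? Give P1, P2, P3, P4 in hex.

Only C3 changed, to 0x7. In ECB, a change in C_i affects only P_i. Decrypting the received ciphertext:
P1: D(K, 0x4) = 0x6.
P2: D(K, 0xD) = 0xF.
P3: D(K, 0x7) = 0x9.
P4: D(K, 0x2) = 0x4.
Blocks that differ from the original plaintext: P3.

P1 = 0x6, P2 = 0xF, P3 = 0x9, P4 = 0x4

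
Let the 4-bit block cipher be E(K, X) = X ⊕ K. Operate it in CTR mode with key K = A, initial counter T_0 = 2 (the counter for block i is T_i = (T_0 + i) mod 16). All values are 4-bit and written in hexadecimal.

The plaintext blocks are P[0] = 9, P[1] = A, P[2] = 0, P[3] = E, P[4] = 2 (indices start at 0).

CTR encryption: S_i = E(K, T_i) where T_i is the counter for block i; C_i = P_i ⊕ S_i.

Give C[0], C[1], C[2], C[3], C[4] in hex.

C[0] = 1, C[1] = 3, C[2] = E, C[3] = 1, C[4] = E

C[0]: T = 2, S = E(K, T) = 8; 9 ⊕ 8 = 1.
C[1]: T = 3, S = E(K, T) = 9; A ⊕ 9 = 3.
C[2]: T = 4, S = E(K, T) = E; 0 ⊕ E = E.
C[3]: T = 5, S = E(K, T) = F; E ⊕ F = 1.
C[4]: T = 6, S = E(K, T) = C; 2 ⊕ C = E.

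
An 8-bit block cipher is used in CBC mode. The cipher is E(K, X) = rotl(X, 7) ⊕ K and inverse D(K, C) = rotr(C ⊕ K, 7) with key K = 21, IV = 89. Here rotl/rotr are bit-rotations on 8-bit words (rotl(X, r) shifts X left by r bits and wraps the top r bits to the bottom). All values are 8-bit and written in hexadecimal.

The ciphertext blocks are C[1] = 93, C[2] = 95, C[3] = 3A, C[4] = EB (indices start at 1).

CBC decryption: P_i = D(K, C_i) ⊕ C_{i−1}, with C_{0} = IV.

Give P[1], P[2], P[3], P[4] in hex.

P[1]: D(K, 93) = 65; 65 ⊕ 89 = EC.
P[2]: D(K, 95) = 69; 69 ⊕ 93 = FA.
P[3]: D(K, 3A) = 36; 36 ⊕ 95 = A3.
P[4]: D(K, EB) = 95; 95 ⊕ 3A = AF.

P[1] = EC, P[2] = FA, P[3] = A3, P[4] = AF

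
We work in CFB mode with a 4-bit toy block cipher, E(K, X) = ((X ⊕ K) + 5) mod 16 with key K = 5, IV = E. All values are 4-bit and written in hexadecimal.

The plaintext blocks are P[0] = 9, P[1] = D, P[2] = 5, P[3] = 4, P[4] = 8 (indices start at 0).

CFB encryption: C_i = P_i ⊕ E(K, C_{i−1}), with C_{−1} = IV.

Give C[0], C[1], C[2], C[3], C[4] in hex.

C[0]: E(K, E) = 0; 9 ⊕ 0 = 9.
C[1]: E(K, 9) = 1; D ⊕ 1 = C.
C[2]: E(K, C) = E; 5 ⊕ E = B.
C[3]: E(K, B) = 3; 4 ⊕ 3 = 7.
C[4]: E(K, 7) = 7; 8 ⊕ 7 = F.

C[0] = 9, C[1] = C, C[2] = B, C[3] = 7, C[4] = F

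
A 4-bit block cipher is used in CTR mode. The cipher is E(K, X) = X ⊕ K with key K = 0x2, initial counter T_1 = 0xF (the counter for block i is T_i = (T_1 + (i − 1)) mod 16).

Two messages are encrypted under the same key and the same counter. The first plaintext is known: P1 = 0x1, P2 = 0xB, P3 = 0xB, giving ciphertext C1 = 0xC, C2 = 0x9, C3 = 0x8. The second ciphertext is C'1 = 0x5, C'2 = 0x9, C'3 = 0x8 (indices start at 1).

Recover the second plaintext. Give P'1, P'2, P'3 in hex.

P'1 = 0x8, P'2 = 0xB, P'3 = 0xB

In CTR with a reused counter, both messages share the same keystream S_i, so C_i ⊕ C'_i = P_i ⊕ P'_i and thus P'_i = P_i ⊕ C_i ⊕ C'_i.
P'1: 0x1 ⊕ 0xC ⊕ 0x5 = 0x8.
P'2: 0xB ⊕ 0x9 ⊕ 0x9 = 0xB.
P'3: 0xB ⊕ 0x8 ⊕ 0x8 = 0xB.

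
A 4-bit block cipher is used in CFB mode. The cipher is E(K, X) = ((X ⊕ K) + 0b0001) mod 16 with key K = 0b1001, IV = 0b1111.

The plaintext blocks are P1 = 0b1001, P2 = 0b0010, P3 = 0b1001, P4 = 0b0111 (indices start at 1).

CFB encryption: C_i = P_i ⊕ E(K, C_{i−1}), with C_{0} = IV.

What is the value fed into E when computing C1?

C1: E(K, 0b1111) = 0b0111; 0b1001 ⊕ 0b0111 = 0b1110.
So the input to E for block 1 is 0b1111.

0b1111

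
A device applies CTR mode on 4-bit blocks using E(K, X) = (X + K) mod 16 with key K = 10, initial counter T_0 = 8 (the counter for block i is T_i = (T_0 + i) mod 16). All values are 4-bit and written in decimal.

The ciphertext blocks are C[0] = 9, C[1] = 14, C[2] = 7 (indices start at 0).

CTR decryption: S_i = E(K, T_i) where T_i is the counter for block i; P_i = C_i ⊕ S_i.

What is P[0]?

P[0]: T = 8, S = E(K, T) = 2; 9 ⊕ 2 = 11.

P[0] = 11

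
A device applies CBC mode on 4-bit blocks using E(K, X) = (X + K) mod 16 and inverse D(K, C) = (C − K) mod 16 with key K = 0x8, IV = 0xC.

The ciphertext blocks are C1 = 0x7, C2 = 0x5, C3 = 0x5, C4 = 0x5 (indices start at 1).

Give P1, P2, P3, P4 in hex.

P1 = 0x3, P2 = 0xA, P3 = 0x8, P4 = 0x8

CBC decryption: P_i = D(K, C_i) ⊕ C_{i−1}, with C_{0} = IV.
P1: D(K, 0x7) = 0xF; 0xF ⊕ 0xC = 0x3.
P2: D(K, 0x5) = 0xD; 0xD ⊕ 0x7 = 0xA.
P3: D(K, 0x5) = 0xD; 0xD ⊕ 0x5 = 0x8.
P4: D(K, 0x5) = 0xD; 0xD ⊕ 0x5 = 0x8.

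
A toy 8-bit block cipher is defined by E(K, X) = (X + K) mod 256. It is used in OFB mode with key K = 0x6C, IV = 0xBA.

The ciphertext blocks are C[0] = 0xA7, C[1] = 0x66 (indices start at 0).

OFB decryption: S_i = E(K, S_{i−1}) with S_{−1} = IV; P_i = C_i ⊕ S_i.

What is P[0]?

P[0] = 0x81

P[0]: S = E(K, 0xBA) = 0x26; 0xA7 ⊕ 0x26 = 0x81.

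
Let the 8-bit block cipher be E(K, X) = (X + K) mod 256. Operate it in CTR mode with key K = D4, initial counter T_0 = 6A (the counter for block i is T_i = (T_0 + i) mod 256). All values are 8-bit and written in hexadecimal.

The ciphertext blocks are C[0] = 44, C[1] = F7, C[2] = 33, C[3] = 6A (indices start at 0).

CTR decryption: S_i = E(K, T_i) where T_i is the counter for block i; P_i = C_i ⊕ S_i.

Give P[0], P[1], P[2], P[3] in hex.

P[0] = 7A, P[1] = C8, P[2] = 73, P[3] = 2B

P[0]: T = 6A, S = E(K, T) = 3E; 44 ⊕ 3E = 7A.
P[1]: T = 6B, S = E(K, T) = 3F; F7 ⊕ 3F = C8.
P[2]: T = 6C, S = E(K, T) = 40; 33 ⊕ 40 = 73.
P[3]: T = 6D, S = E(K, T) = 41; 6A ⊕ 41 = 2B.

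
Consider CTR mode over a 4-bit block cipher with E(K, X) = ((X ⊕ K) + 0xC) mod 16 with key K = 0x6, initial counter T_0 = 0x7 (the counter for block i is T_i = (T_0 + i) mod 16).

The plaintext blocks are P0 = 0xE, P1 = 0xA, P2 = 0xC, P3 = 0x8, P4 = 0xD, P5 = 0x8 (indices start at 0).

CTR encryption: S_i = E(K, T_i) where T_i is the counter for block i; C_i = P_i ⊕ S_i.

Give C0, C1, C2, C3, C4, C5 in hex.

C0 = 0x3, C1 = 0x0, C2 = 0x7, C3 = 0x0, C4 = 0x4, C5 = 0xE

C0: T = 0x7, S = E(K, T) = 0xD; 0xE ⊕ 0xD = 0x3.
C1: T = 0x8, S = E(K, T) = 0xA; 0xA ⊕ 0xA = 0x0.
C2: T = 0x9, S = E(K, T) = 0xB; 0xC ⊕ 0xB = 0x7.
C3: T = 0xA, S = E(K, T) = 0x8; 0x8 ⊕ 0x8 = 0x0.
C4: T = 0xB, S = E(K, T) = 0x9; 0xD ⊕ 0x9 = 0x4.
C5: T = 0xC, S = E(K, T) = 0x6; 0x8 ⊕ 0x6 = 0xE.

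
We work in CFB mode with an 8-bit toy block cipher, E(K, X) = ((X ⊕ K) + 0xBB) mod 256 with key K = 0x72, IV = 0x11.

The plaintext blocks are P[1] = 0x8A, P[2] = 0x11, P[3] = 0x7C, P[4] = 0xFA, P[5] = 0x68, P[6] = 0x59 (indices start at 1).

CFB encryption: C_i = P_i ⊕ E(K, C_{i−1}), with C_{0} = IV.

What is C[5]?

C[5] = 0x09

C[1]: E(K, 0x11) = 0x1E; 0x8A ⊕ 0x1E = 0x94.
C[2]: E(K, 0x94) = 0xA1; 0x11 ⊕ 0xA1 = 0xB0.
C[3]: E(K, 0xB0) = 0x7D; 0x7C ⊕ 0x7D = 0x01.
C[4]: E(K, 0x01) = 0x2E; 0xFA ⊕ 0x2E = 0xD4.
C[5]: E(K, 0xD4) = 0x61; 0x68 ⊕ 0x61 = 0x09.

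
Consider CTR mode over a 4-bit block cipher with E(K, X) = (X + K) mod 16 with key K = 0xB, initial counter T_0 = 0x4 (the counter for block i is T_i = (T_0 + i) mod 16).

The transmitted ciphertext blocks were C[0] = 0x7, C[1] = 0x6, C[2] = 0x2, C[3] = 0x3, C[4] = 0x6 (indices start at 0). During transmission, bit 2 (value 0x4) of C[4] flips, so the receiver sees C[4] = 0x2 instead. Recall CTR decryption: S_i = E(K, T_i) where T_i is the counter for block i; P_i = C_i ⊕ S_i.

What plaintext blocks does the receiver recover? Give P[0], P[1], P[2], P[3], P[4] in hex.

P[0] = 0x8, P[1] = 0x6, P[2] = 0x3, P[3] = 0x1, P[4] = 0x1

Only C[4] changed, to 0x2. In CTR, a change in C_i flips the same bit in P_i only; the keystream is unaffected. Decrypting the received ciphertext:
P[0]: T = 0x4, S = E(K, T) = 0xF; 0x7 ⊕ 0xF = 0x8.
P[1]: T = 0x5, S = E(K, T) = 0x0; 0x6 ⊕ 0x0 = 0x6.
P[2]: T = 0x6, S = E(K, T) = 0x1; 0x2 ⊕ 0x1 = 0x3.
P[3]: T = 0x7, S = E(K, T) = 0x2; 0x3 ⊕ 0x2 = 0x1.
P[4]: T = 0x8, S = E(K, T) = 0x3; 0x2 ⊕ 0x3 = 0x1.
Blocks that differ from the original plaintext: P[4].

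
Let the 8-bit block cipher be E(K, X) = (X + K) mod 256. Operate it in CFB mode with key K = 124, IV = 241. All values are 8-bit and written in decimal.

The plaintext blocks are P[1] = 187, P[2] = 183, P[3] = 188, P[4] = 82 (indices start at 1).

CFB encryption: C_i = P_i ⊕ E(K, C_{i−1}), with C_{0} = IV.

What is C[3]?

C[3] = 221

C[1]: E(K, 241) = 109; 187 ⊕ 109 = 214.
C[2]: E(K, 214) = 82; 183 ⊕ 82 = 229.
C[3]: E(K, 229) = 97; 188 ⊕ 97 = 221.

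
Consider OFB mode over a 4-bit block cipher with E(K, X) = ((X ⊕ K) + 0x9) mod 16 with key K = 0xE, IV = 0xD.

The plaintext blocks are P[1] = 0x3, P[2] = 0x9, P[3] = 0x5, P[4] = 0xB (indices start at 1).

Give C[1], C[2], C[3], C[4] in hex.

OFB encryption: S_i = E(K, S_{i−1}) with S_{0} = IV; C_i = P_i ⊕ S_i.
C[1]: S = E(K, 0xD) = 0xC; 0x3 ⊕ 0xC = 0xF.
C[2]: S = E(K, 0xC) = 0xB; 0x9 ⊕ 0xB = 0x2.
C[3]: S = E(K, 0xB) = 0xE; 0x5 ⊕ 0xE = 0xB.
C[4]: S = E(K, 0xE) = 0x9; 0xB ⊕ 0x9 = 0x2.

C[1] = 0xF, C[2] = 0x2, C[3] = 0xB, C[4] = 0x2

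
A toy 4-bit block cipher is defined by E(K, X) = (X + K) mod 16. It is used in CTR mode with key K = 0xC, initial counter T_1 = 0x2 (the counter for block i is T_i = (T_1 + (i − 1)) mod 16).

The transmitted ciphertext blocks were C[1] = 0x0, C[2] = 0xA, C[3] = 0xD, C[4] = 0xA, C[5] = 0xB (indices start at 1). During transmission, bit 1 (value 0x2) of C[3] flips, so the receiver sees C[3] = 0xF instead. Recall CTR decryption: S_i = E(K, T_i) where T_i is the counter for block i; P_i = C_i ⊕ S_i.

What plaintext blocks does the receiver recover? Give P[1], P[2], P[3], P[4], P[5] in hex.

P[1] = 0xE, P[2] = 0x5, P[3] = 0xF, P[4] = 0xB, P[5] = 0x9

Only C[3] changed, to 0xF. In CTR, a change in C_i flips the same bit in P_i only; the keystream is unaffected. Decrypting the received ciphertext:
P[1]: T = 0x2, S = E(K, T) = 0xE; 0x0 ⊕ 0xE = 0xE.
P[2]: T = 0x3, S = E(K, T) = 0xF; 0xA ⊕ 0xF = 0x5.
P[3]: T = 0x4, S = E(K, T) = 0x0; 0xF ⊕ 0x0 = 0xF.
P[4]: T = 0x5, S = E(K, T) = 0x1; 0xA ⊕ 0x1 = 0xB.
P[5]: T = 0x6, S = E(K, T) = 0x2; 0xB ⊕ 0x2 = 0x9.
Blocks that differ from the original plaintext: P[3].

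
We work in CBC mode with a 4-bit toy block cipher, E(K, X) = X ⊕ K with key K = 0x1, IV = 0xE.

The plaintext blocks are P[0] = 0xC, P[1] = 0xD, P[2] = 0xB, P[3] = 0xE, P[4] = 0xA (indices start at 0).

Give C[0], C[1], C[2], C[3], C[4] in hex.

CBC encryption: C_i = E(K, P_i ⊕ C_{i−1}), with C_{−1} = IV.
C[0]: P[0] ⊕ 0xE = 0x2; E(K, 0x2) = 0x3.
C[1]: P[1] ⊕ 0x3 = 0xE; E(K, 0xE) = 0xF.
C[2]: P[2] ⊕ 0xF = 0x4; E(K, 0x4) = 0x5.
C[3]: P[3] ⊕ 0x5 = 0xB; E(K, 0xB) = 0xA.
C[4]: P[4] ⊕ 0xA = 0x0; E(K, 0x0) = 0x1.

C[0] = 0x3, C[1] = 0xF, C[2] = 0x5, C[3] = 0xA, C[4] = 0x1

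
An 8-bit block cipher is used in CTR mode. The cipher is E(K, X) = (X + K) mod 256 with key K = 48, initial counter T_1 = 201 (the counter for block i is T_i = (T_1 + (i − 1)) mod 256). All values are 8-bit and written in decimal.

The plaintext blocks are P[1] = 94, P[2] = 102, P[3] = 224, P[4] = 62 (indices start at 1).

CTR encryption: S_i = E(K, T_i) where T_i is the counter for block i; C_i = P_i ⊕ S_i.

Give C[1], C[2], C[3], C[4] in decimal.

C[1]: T = 201, S = E(K, T) = 249; 94 ⊕ 249 = 167.
C[2]: T = 202, S = E(K, T) = 250; 102 ⊕ 250 = 156.
C[3]: T = 203, S = E(K, T) = 251; 224 ⊕ 251 = 27.
C[4]: T = 204, S = E(K, T) = 252; 62 ⊕ 252 = 194.

C[1] = 167, C[2] = 156, C[3] = 27, C[4] = 194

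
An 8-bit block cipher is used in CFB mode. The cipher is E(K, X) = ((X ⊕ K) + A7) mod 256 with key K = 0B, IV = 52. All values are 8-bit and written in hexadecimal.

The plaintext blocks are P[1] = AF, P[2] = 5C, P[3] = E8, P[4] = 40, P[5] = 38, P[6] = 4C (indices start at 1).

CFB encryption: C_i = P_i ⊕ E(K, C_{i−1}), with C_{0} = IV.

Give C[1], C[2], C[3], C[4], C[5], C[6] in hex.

C[1]: E(K, 52) = 00; AF ⊕ 00 = AF.
C[2]: E(K, AF) = 4B; 5C ⊕ 4B = 17.
C[3]: E(K, 17) = C3; E8 ⊕ C3 = 2B.
C[4]: E(K, 2B) = C7; 40 ⊕ C7 = 87.
C[5]: E(K, 87) = 33; 38 ⊕ 33 = 0B.
C[6]: E(K, 0B) = A7; 4C ⊕ A7 = EB.

C[1] = AF, C[2] = 17, C[3] = 2B, C[4] = 87, C[5] = 0B, C[6] = EB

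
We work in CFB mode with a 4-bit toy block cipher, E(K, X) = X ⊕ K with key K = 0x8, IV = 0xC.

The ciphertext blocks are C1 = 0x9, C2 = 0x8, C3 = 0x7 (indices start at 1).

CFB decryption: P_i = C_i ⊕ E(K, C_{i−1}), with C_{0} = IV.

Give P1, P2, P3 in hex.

P1 = 0xD, P2 = 0x9, P3 = 0x7

P1: E(K, 0xC) = 0x4; 0x9 ⊕ 0x4 = 0xD.
P2: E(K, 0x9) = 0x1; 0x8 ⊕ 0x1 = 0x9.
P3: E(K, 0x8) = 0x0; 0x7 ⊕ 0x0 = 0x7.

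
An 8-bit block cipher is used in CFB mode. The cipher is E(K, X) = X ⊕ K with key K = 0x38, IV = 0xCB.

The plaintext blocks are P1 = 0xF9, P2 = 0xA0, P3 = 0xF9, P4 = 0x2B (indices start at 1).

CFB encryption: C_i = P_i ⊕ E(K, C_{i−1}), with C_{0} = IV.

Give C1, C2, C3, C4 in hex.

C1 = 0x0A, C2 = 0x92, C3 = 0x53, C4 = 0x40

C1: E(K, 0xCB) = 0xF3; 0xF9 ⊕ 0xF3 = 0x0A.
C2: E(K, 0x0A) = 0x32; 0xA0 ⊕ 0x32 = 0x92.
C3: E(K, 0x92) = 0xAA; 0xF9 ⊕ 0xAA = 0x53.
C4: E(K, 0x53) = 0x6B; 0x2B ⊕ 0x6B = 0x40.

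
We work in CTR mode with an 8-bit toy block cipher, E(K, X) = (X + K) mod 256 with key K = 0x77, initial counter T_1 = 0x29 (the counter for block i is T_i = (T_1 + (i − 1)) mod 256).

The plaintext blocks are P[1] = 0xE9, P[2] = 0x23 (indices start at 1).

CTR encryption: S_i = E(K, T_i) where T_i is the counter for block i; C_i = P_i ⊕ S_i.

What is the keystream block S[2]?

0xA1

C[1]: T = 0x29, S = E(K, T) = 0xA0; 0xE9 ⊕ 0xA0 = 0x49.
C[2]: T = 0x2A, S = E(K, T) = 0xA1; 0x23 ⊕ 0xA1 = 0x82.
So S[2] = 0xA1.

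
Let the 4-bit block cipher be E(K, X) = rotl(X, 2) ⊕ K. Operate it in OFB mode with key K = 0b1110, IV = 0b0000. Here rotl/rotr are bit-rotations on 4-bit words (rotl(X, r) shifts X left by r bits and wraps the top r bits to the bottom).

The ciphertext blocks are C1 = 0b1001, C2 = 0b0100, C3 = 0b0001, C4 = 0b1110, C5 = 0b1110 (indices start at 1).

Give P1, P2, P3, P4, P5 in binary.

P1 = 0b0111, P2 = 0b0001, P3 = 0b1010, P4 = 0b1110, P5 = 0b0000

OFB decryption: S_i = E(K, S_{i−1}) with S_{0} = IV; P_i = C_i ⊕ S_i.
P1: S = E(K, 0b0000) = 0b1110; 0b1001 ⊕ 0b1110 = 0b0111.
P2: S = E(K, 0b1110) = 0b0101; 0b0100 ⊕ 0b0101 = 0b0001.
P3: S = E(K, 0b0101) = 0b1011; 0b0001 ⊕ 0b1011 = 0b1010.
P4: S = E(K, 0b1011) = 0b0000; 0b1110 ⊕ 0b0000 = 0b1110.
P5: S = E(K, 0b0000) = 0b1110; 0b1110 ⊕ 0b1110 = 0b0000.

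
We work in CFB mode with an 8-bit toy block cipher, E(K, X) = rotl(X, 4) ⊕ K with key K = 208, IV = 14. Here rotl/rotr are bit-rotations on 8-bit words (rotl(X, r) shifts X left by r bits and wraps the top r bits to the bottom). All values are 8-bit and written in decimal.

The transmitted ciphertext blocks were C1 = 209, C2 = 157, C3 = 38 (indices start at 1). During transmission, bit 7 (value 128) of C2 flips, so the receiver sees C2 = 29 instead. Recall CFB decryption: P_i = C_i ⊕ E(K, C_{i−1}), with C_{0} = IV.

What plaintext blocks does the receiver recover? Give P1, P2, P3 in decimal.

Only C2 changed, to 29. In CFB, a change in C_i flips the same bit in P_i and garbles P_{i+1}. Decrypting the received ciphertext:
P1: E(K, 14) = 48; 209 ⊕ 48 = 225.
P2: E(K, 209) = 205; 29 ⊕ 205 = 208.
P3: E(K, 29) = 1; 38 ⊕ 1 = 39.
Blocks that differ from the original plaintext: P2, P3.

P1 = 225, P2 = 208, P3 = 39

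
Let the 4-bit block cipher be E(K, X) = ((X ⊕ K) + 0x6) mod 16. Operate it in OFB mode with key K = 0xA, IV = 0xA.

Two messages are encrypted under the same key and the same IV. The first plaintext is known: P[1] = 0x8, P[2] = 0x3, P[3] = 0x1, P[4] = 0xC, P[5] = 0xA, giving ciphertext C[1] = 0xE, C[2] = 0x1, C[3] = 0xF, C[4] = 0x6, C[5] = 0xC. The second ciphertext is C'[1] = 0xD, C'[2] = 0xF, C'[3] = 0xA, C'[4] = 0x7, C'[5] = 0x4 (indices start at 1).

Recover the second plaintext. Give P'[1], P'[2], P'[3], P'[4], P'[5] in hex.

P'[1] = 0xB, P'[2] = 0xD, P'[3] = 0x4, P'[4] = 0xD, P'[5] = 0x2

In OFB with a reused IV, both messages share the same keystream S_i, so C_i ⊕ C'_i = P_i ⊕ P'_i and thus P'_i = P_i ⊕ C_i ⊕ C'_i.
P'[1]: 0x8 ⊕ 0xE ⊕ 0xD = 0xB.
P'[2]: 0x3 ⊕ 0x1 ⊕ 0xF = 0xD.
P'[3]: 0x1 ⊕ 0xF ⊕ 0xA = 0x4.
P'[4]: 0xC ⊕ 0x6 ⊕ 0x7 = 0xD.
P'[5]: 0xA ⊕ 0xC ⊕ 0x4 = 0x2.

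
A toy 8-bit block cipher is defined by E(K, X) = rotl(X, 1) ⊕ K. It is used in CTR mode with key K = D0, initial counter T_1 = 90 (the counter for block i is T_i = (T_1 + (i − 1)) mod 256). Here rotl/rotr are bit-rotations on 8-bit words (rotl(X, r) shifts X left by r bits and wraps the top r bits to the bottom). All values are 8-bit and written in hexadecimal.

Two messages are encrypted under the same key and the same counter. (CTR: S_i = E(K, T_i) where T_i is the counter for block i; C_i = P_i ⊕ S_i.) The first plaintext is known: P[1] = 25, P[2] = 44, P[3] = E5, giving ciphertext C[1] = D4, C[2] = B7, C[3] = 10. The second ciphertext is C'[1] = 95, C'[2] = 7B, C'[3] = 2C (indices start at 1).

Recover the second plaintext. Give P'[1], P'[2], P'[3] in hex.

In CTR with a reused counter, both messages share the same keystream S_i, so C_i ⊕ C'_i = P_i ⊕ P'_i and thus P'_i = P_i ⊕ C_i ⊕ C'_i.
P'[1]: 25 ⊕ D4 ⊕ 95 = 64.
P'[2]: 44 ⊕ B7 ⊕ 7B = 88.
P'[3]: E5 ⊕ 10 ⊕ 2C = D9.

P'[1] = 64, P'[2] = 88, P'[3] = D9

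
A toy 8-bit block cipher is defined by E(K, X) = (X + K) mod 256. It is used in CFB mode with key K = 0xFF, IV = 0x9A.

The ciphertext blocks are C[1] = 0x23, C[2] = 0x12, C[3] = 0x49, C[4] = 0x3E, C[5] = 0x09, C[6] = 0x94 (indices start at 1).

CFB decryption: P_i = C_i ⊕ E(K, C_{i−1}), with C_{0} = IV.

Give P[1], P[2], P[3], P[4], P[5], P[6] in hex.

P[1] = 0xBA, P[2] = 0x30, P[3] = 0x58, P[4] = 0x76, P[5] = 0x34, P[6] = 0x9C

P[1]: E(K, 0x9A) = 0x99; 0x23 ⊕ 0x99 = 0xBA.
P[2]: E(K, 0x23) = 0x22; 0x12 ⊕ 0x22 = 0x30.
P[3]: E(K, 0x12) = 0x11; 0x49 ⊕ 0x11 = 0x58.
P[4]: E(K, 0x49) = 0x48; 0x3E ⊕ 0x48 = 0x76.
P[5]: E(K, 0x3E) = 0x3D; 0x09 ⊕ 0x3D = 0x34.
P[6]: E(K, 0x09) = 0x08; 0x94 ⊕ 0x08 = 0x9C.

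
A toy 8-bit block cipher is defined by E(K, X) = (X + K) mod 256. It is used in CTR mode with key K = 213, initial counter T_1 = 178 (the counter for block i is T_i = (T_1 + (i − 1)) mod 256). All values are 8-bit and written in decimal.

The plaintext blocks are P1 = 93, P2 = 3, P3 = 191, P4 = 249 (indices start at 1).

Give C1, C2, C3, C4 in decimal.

CTR encryption: S_i = E(K, T_i) where T_i is the counter for block i; C_i = P_i ⊕ S_i.
C1: T = 178, S = E(K, T) = 135; 93 ⊕ 135 = 218.
C2: T = 179, S = E(K, T) = 136; 3 ⊕ 136 = 139.
C3: T = 180, S = E(K, T) = 137; 191 ⊕ 137 = 54.
C4: T = 181, S = E(K, T) = 138; 249 ⊕ 138 = 115.

C1 = 218, C2 = 139, C3 = 54, C4 = 115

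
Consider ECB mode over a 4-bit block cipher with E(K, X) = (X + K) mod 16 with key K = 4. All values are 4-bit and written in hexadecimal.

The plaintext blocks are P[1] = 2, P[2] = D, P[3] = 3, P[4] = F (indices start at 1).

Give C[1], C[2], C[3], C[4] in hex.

ECB encryption: C_i = E(K, P_i).
C[1]: E(K, 2) = 6.
C[2]: E(K, D) = 1.
C[3]: E(K, 3) = 7.
C[4]: E(K, F) = 3.

C[1] = 6, C[2] = 1, C[3] = 7, C[4] = 3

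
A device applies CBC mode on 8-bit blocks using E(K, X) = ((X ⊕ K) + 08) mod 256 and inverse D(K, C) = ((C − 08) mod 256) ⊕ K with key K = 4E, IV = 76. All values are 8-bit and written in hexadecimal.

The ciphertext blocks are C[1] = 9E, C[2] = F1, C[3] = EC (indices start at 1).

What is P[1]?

CBC decryption: P_i = D(K, C_i) ⊕ C_{i−1}, with C_{0} = IV.
P[1]: D(K, 9E) = D8; D8 ⊕ 76 = AE.

P[1] = AE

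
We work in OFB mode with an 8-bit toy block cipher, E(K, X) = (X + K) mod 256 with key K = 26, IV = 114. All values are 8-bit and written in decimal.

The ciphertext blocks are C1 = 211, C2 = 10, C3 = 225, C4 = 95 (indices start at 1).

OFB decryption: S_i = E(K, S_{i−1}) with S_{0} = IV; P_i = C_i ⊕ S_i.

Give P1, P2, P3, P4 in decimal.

P1: S = E(K, 114) = 140; 211 ⊕ 140 = 95.
P2: S = E(K, 140) = 166; 10 ⊕ 166 = 172.
P3: S = E(K, 166) = 192; 225 ⊕ 192 = 33.
P4: S = E(K, 192) = 218; 95 ⊕ 218 = 133.

P1 = 95, P2 = 172, P3 = 33, P4 = 133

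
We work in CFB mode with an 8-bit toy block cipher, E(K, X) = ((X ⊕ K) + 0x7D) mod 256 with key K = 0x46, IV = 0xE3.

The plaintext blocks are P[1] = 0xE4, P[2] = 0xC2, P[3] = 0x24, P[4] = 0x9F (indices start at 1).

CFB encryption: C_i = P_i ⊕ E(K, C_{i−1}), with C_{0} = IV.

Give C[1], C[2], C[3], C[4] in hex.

C[1] = 0xC6, C[2] = 0x3F, C[3] = 0xD2, C[4] = 0x8E

C[1]: E(K, 0xE3) = 0x22; 0xE4 ⊕ 0x22 = 0xC6.
C[2]: E(K, 0xC6) = 0xFD; 0xC2 ⊕ 0xFD = 0x3F.
C[3]: E(K, 0x3F) = 0xF6; 0x24 ⊕ 0xF6 = 0xD2.
C[4]: E(K, 0xD2) = 0x11; 0x9F ⊕ 0x11 = 0x8E.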